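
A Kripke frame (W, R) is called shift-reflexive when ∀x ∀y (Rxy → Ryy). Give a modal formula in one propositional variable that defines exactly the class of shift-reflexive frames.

This is shift-reflexivity; the standard corresponding axiom is T□: □(□s → s).
Suppose □(□s→s) is valid. Take Rxy and set V(s)={w : Ryw}. Then at y, □s holds; since □(□s→s) at x, □s→s at y, so s at y, i.e. Ryy.

□(□s → s)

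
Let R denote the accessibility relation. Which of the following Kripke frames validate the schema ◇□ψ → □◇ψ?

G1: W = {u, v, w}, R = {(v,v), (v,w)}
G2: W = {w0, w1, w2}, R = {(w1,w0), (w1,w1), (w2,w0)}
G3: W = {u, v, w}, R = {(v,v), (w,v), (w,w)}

Frame correspondent (Sahlqvist): ∀x ∀y ∀z (Rxy ∧ Rxz → ∃w (Ryw ∧ Rzw)) — i.e. convergence.
G1: fails — Rvv and Rvw but v and w have no common successor.
G2: fails — Rw1w1 and Rw1w0 but w1 and w0 have no common successor.
G3: satisfies the condition.

G3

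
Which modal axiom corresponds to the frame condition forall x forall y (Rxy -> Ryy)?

□(□r → r)

A defining formula is □(□r → r) (the T□ axiom).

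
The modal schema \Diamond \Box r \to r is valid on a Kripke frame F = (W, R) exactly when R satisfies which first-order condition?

symmetry: \forall x \forall y (Rxy \to Ryx)

Replacing r by ¬r and contraposing gives the equivalent schema r → □◇r.
Suppose r→□◇r is valid. Take Rxy and set V(r)={x}. Then r at x, so □◇r at x, so ◇r at y, so some z with Ryz has r; z=x, i.e. Ryx.
Conversely, any frame satisfying \forall x \forall y (Rxy \to Ryx) validates the schema.
So the correspondent is symmetry.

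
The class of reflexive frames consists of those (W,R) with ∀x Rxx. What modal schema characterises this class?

□s → s

A defining formula is □s → s (the T axiom).
Suppose □s→s is valid. At any x set V(s)={w : Rxw}. Then □s holds at x, so s holds at x, i.e. Rxx.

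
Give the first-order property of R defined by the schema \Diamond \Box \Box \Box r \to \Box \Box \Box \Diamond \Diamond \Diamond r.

This is a Sahlqvist (Geach-type) schema ◇^1□^3r → □^3◇^3r.
First-order correspondent: \forall x \forall y \forall z ((xRy \wedge x R^3 z) \to \exists w (y R^3 w \wedge z R^3 w)).

\forall x \forall y \forall z ((xRy \wedge x R^3 z) \to \exists w (y R^3 w \wedge z R^3 w))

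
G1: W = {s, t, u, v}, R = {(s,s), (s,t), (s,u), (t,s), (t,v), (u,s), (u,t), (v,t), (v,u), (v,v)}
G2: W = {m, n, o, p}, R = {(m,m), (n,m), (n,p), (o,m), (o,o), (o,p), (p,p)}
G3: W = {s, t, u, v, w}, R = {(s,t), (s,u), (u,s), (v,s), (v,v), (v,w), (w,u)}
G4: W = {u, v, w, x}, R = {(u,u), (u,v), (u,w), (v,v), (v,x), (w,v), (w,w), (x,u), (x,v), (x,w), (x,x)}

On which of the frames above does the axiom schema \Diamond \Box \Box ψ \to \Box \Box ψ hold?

G1

The schema corresponds to a generalized confluence (Geach) condition: \forall x \forall y \forall z ((xRy \wedge x R^2 z) \to \exists w (y R^2 w \wedge z = w)).
G1: holds.
G2: fails — nRm, nR²p but no w with mR²w and p=w.
G3: fails — sRt, sR²s but no w* with tR²w* and s=w*.
G4: fails — uRw, uR²u but no t with wR²t and u=t.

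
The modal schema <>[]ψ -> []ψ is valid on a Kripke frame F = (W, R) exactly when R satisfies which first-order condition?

The Euclidean property

Replacing ψ by ¬ψ and contraposing gives the equivalent schema ◇ψ → □◇ψ.
Suppose ◇ψ→□◇ψ is valid. Take Rxy, Rxz and set V(ψ)={y}. Then ◇ψ at x, so □◇ψ at x, so ◇ψ at z, so some w with Rzw has ψ; w=y, i.e. Rzy. By symmetry of the argument, Ryz.
Conversely, any frame satisfying forall x forall y forall z (Rxy & Rxz -> Ryz) validates the schema.
Frame condition: forall x forall y forall z (Rxy & Rxz -> Ryz).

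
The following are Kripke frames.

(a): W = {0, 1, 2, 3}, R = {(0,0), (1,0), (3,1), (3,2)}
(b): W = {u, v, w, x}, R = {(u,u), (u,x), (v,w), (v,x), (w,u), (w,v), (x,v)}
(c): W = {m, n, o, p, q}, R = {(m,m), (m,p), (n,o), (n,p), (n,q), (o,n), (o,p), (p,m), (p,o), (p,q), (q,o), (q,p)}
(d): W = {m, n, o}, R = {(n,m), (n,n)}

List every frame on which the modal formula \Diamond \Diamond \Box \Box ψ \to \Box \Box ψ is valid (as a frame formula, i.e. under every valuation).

The schema corresponds to a generalized confluence (Geach) condition: \forall x \forall y \forall z ((x R^2 y \wedge x R^2 z) \to \exists w (y R^2 w \wedge z = w)).
(a): satisfies the condition.
(b): fails — uR²v, uR²x but no t with vR²t and x=t.
(c): fails — mR²p, mR²q but no w with pR²w and q=w.
(d): fails — nR²m, nR²m but no w with mR²w and m=w.
Valid on: (a).

(a)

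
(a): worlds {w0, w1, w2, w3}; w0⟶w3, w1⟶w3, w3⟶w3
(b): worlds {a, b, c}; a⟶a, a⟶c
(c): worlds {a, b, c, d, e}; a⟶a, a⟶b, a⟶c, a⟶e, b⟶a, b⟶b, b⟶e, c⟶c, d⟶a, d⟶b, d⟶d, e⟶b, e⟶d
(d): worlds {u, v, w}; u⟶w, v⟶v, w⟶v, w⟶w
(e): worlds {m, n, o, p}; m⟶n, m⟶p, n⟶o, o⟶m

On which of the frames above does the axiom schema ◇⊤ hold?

The schema corresponds to seriality: ∀x ∃y Rxy.
(a): fails — world w2 has no successor.
(b): fails — world b has no successor.
(c): satisfies the condition.
(d): satisfies the condition.
(e): fails — world p has no successor.
Valid on: (c), (d).

(c), (d)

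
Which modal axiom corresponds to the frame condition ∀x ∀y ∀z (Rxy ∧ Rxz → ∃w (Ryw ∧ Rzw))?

The condition is convergence. The .2 schema ◇□q → □◇q defines it.
Suppose ◇□q→□◇q is valid. Take Rxy, Rxz and set V(q)={w : Ryw}. Then □q at y so ◇□q at x, so □◇q at x, so ◇q at z, giving w with Rzw and Ryw.

◇□q → □◇q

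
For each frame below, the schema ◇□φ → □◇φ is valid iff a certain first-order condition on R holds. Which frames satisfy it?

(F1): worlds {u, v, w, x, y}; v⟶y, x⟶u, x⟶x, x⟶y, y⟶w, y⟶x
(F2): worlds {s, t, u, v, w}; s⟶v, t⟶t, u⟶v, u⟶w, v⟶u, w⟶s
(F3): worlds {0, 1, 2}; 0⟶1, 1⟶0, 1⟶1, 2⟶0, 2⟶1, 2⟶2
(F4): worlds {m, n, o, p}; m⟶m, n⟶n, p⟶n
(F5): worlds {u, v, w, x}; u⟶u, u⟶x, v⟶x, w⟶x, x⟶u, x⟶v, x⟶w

The schema corresponds to convergence: ∀x ∀y ∀z (Rxy ∧ Rxz → ∃w (Ryw ∧ Rzw)).
(F1): fails — Rxu and Rxu but u and u have no common successor.
(F2): fails — Ruv and Ruw but v and w have no common successor.
(F3): condition met.
(F4): condition met.
(F5): condition met.
Valid on: (F3), (F4), (F5).

(F3), (F4), (F5)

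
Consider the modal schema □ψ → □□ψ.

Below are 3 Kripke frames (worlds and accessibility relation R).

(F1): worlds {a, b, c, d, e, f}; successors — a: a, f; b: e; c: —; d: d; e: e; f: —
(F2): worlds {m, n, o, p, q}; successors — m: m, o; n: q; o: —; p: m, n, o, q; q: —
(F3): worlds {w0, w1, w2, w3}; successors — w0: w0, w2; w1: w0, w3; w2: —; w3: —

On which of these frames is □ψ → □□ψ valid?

The schema corresponds to transitivity: ∀x ∀y ∀z (Rxy ∧ Ryz → Rxz).
(F1): ✓.
(F2): ✓.
(F3): fails — Rw1w0 and Rw0w2 but not Rw1w2.
Valid on: (F1), (F2).

(F1), (F2)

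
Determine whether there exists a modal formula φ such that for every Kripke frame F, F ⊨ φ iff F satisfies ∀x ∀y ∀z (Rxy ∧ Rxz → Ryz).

Definable; ◇r → □◇r defines it

Yes: it is the Euclidean property, defined by the 5 schema ◇r → □◇r.
Suppose ◇r→□◇r is valid. Take Rxy, Rxz and set V(r)={y}. Then ◇r at x, so □◇r at x, so ◇r at z, so some w with Rzw has r; w=y, i.e. Rzy. By symmetry of the argument, Ryz.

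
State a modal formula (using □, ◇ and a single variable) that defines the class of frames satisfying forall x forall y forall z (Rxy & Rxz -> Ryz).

The condition is the Euclidean property. The 5 schema ◇s → □◇s defines it.

◇s → □◇s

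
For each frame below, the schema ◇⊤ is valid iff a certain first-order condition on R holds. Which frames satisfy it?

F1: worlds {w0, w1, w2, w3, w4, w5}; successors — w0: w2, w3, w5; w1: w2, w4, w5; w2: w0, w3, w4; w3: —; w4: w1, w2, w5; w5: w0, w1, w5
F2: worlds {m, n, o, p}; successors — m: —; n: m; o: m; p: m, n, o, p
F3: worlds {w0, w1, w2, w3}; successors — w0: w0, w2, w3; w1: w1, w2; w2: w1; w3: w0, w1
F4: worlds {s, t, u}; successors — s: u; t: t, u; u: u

F3, F4

This is the axiom for seriality; its first-order frame correspondent is ∀x ∃y Rxy.
F1: fails — world w3 has no successor.
F2: fails — world m has no successor.
F3: ✓.
F4: ✓.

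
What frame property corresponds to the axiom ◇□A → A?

This is frame-equivalent to A → □◇A (substitute ¬A for A and contrapose).
Suppose A→□◇A is valid. Take Rxy and set V(A)={x}. Then A at x, so □◇A at x, so ◇A at y, so some z with Ryz has A; z=x, i.e. Ryx.

symmetry: ∀x ∀y (Rxy → Ryx)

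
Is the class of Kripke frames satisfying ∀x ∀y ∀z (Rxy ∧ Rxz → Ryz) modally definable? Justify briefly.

The condition is the Euclidean property. A defining modal formula is ◇r → □◇r.
Suppose ◇r→□◇r is valid. Take Rxy, Rxz and set V(r)={y}. Then ◇r at x, so □◇r at x, so ◇r at z, so some w with Rzw has r; w=y, i.e. Rzy. By symmetry of the argument, Ryz.

Definable; ◇r → □◇r defines it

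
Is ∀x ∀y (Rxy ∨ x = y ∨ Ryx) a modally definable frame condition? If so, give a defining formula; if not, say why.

Not definable by any modal formula

Modal frame validity is preserved under disjoint unions.
Take 4 disjoint single-world reflexive frames: each is trivially connected, but their disjoint union has 4 worlds with no edge between distinct components, so it is not connected.
So the class is not modally definable.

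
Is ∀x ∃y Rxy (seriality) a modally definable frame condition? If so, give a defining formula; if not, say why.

Yes — defined by □r → ◇r

Yes: it is seriality, defined by the D schema □r → ◇r.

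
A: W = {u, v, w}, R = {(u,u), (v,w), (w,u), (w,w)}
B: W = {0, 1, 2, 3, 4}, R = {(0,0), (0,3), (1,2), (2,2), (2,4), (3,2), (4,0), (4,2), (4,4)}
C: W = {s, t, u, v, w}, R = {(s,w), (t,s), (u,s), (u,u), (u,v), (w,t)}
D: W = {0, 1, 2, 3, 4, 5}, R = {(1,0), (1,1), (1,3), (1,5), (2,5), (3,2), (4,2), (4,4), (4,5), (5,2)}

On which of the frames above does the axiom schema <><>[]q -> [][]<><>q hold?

A

The schema corresponds to a generalized confluence (Geach) condition: forall x forall y forall z ((x R^2 y & x R^2 z) -> exists w (yRw & z R^2 w)).
A: ✓.
B: fails — 0R²0, 0R²3 but no w with 0Rw and 3R²w.
C: fails — sR²t, sR²t but no w* with tRw* and tR²w*.
D: fails — 1R²0, 1R²0 but no w with 0Rw and 0R²w.
Valid on: A.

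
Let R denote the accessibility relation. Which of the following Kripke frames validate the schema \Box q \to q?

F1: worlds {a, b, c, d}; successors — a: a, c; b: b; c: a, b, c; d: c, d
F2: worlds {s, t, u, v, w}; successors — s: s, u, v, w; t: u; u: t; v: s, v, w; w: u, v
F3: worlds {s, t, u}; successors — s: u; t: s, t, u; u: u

The schema corresponds to reflexivity: \forall x Rxx.
F1: holds.
F2: fails — world t does not see itself.
F3: fails — world s does not see itself.

F1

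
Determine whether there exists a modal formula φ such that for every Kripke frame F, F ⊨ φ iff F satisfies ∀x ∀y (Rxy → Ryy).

Yes, by □(□p → p)

Yes: it is shift-reflexivity, defined by the T□ schema □(□p → p).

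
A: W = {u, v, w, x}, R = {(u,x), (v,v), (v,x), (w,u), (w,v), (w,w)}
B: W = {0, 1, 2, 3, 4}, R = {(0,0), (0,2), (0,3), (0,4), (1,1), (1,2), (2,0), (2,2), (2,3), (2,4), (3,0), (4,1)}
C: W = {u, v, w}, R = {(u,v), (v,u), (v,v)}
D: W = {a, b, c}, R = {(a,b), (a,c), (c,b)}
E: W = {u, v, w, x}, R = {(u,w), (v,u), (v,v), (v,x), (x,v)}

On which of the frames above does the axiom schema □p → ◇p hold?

Frame correspondent (Sahlqvist): ∀x ∃y Rxy — i.e. seriality.
A: fails — world x has no successor.
B: condition met.
C: fails — world w has no successor.
D: fails — world b has no successor.
E: fails — world w has no successor.
Valid on: B.

B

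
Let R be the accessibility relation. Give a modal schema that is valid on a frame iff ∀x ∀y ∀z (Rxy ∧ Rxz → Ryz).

The condition is the Euclidean property. The 5 schema ◇ψ → □◇ψ defines it.
Suppose ◇ψ→□◇ψ is valid. Take Rxy, Rxz and set V(ψ)={y}. Then ◇ψ at x, so □◇ψ at x, so ◇ψ at z, so some w with Rzw has ψ; w=y, i.e. Rzy. By symmetry of the argument, Ryz.

◇ψ → □◇ψ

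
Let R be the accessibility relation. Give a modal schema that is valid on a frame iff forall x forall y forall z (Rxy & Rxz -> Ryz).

◇p → □◇p

This is the Euclidean property; the standard corresponding axiom is 5: ◇p → □◇p.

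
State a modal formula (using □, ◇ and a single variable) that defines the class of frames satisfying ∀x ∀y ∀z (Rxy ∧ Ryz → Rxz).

□s → □□s

This is transitivity; the standard corresponding axiom is 4: □s → □□s.
Suppose □s→□□s is valid. Take Rxy, Ryz and set V(s)={w : Rxw}. Then □s at x, so □□s at x, so □s at y, so s at z, i.e. Rxz.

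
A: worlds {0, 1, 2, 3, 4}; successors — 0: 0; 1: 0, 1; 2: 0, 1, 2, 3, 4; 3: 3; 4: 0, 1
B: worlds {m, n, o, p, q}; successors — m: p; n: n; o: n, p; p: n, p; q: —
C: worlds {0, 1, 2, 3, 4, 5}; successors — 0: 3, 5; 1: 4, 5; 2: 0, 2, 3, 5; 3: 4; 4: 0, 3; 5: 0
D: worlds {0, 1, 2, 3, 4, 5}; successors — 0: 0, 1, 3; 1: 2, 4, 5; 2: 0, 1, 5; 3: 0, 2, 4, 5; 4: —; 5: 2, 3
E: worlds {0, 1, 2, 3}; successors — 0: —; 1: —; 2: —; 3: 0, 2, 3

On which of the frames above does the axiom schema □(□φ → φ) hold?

The schema corresponds to shift-reflexivity: ∀x ∀y (Rxy → Ryy).
A: fails — R24 but not R44.
B: ✓.
C: fails — R34 but not R44.
D: fails — R34 but not R44.
E: fails — R32 but not R22.

B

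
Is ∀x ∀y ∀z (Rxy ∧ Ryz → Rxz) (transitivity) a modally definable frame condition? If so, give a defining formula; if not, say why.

Yes: it is transitivity, defined by the 4 schema □p → □□p.
Suppose □p→□□p is valid. Take Rxy, Ryz and set V(p)={w : Rxw}. Then □p at x, so □□p at x, so □p at y, so p at z, i.e. Rxz.

Definable; □p → □□p defines it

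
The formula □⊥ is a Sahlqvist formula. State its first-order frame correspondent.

emptiness of R

□⊥ is valid iff no world has any successor (otherwise □⊥ fails at any world with one).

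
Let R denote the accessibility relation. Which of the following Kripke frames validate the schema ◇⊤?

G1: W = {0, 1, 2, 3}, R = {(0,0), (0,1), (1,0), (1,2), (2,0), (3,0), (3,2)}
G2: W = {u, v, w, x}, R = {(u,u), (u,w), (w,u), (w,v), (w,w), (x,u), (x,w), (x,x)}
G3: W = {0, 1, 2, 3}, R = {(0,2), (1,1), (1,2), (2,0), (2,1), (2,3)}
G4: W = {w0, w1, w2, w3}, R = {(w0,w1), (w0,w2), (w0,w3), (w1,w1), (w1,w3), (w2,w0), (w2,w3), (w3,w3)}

This is the axiom for seriality; its first-order frame correspondent is ∀x ∃y Rxy.
G1: condition met.
G2: fails — world v has no successor.
G3: fails — world 3 has no successor.
G4: condition met.
Valid on: G1, G4.

G1, G4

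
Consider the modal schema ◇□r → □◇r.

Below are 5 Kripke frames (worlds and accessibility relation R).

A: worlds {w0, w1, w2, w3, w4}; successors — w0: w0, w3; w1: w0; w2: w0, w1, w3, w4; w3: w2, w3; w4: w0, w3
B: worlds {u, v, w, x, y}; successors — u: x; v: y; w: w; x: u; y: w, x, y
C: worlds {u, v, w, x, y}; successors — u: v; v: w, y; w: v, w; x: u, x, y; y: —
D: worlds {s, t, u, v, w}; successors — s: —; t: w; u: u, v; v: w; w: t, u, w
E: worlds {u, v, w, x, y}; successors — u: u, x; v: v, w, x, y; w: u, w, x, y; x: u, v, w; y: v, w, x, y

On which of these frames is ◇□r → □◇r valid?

This is the axiom for convergence; its first-order frame correspondent is ∀x ∀y ∀z (Rxy ∧ Rxz → ∃w (Ryw ∧ Rzw)).
A: fails — Rw2w1 and Rw2w3 but w1 and w3 have no common successor.
B: fails — Ryx and Ryy but x and y have no common successor.
C: fails — Rvw and Rvy but w and y have no common successor.
D: fails — Ruv and Ruu but v and u have no common successor.
E: holds.

E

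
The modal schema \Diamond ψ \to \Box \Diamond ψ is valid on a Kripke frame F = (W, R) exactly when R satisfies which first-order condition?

The Euclidean property

This schema is the 5 axiom.
It corresponds to the Euclidean property: \forall x \forall y \forall z (Rxy \wedge Rxz \to Ryz).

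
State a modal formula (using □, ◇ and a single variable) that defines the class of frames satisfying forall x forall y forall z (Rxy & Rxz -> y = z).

This is partial functionality; the standard corresponding axiom is CD: ◇ψ → □ψ.
Suppose ◇ψ→□ψ is valid. Take Rxy, Rxz and set V(ψ)={y}. Then ◇ψ at x, so □ψ at x, so ψ at z, i.e. z=y.

◇ψ → □ψ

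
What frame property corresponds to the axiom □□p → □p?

density

This schema is the C4 axiom.
Its frame correspondent is density — ∀x ∀y (Rxy → ∃z (Rxz ∧ Rzy)).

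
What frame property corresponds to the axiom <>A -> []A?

partial functionality

Suppose ◇A→□A is valid. Take Rxy, Rxz and set V(A)={y}. Then ◇A at x, so □A at x, so A at z, i.e. z=y.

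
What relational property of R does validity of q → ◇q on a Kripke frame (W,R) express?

reflexivity: ∀x Rxx

This is a form of the T axiom.
It corresponds to reflexivity: ∀x Rxx.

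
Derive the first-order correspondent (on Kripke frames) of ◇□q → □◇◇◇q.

This is a Sahlqvist (Geach-type) schema ◇^1□^1q → □^1◇^3q.
First-order correspondent: ∀x ∀y ∀z ((xRy ∧ xRz) → ∃w (yRw ∧ zR³w)).

∀x ∀y ∀z ((xRy ∧ xRz) → ∃w (yRw ∧ zR³w))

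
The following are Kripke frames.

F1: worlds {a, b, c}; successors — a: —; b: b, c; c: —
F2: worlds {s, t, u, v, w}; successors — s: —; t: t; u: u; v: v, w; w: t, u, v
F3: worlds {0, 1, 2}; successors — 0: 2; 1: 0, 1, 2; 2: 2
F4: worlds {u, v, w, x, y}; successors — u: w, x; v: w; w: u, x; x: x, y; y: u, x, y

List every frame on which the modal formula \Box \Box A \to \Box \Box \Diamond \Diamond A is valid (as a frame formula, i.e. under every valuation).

This is the axiom for a generalized confluence (Geach) condition; its first-order frame correspondent is \forall x \forall z (x R^2 z \to \exists w (x R^2 w \wedge z R^2 w)).
F1: fails — bR²c but no w with bR²w and cR²w.
F2: satisfies the condition.
F3: satisfies the condition.
F4: satisfies the condition.

F2, F3, F4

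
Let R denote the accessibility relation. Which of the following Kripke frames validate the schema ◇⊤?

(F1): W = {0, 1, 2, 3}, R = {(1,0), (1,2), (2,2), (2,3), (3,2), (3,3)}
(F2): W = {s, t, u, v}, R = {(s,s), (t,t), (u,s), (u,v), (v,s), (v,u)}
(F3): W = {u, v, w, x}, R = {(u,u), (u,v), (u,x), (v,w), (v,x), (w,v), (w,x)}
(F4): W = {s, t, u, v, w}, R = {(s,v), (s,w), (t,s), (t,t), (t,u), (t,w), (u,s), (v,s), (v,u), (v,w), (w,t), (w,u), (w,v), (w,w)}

(F2), (F4)

Frame correspondent (Sahlqvist): ∀x ∃y Rxy — i.e. seriality.
(F1): fails — world 0 has no successor.
(F2): ✓.
(F3): fails — world x has no successor.
(F4): ✓.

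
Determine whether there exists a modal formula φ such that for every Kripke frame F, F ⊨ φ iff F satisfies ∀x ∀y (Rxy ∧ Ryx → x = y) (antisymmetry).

Any modally definable frame class is closed under surjective bounded morphisms.
The 8-cycle (worlds s,t,u,v,w,x,y,z with s→t→u→v→w→x→y→z→s) is antisymmetric. Sending even-indexed worlds to • and odd-indexed worlds to ∘ is a surjective bounded morphism onto the two-world frame with •↔∘, which is not antisymmetric.
So the class is not modally definable.

No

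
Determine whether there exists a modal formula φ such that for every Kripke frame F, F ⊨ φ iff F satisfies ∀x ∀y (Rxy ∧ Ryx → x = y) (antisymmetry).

No — not modally definable

If a class were modally definable it would be closed under surjective bounded morphisms (Goldblatt–Thomason).
The 4-cycle (worlds w0,w1,w2,w3 with w0→w1→w2→w3→w0) is antisymmetric. Sending even-indexed worlds to a and odd-indexed worlds to b is a surjective bounded morphism onto the two-world frame with a↔b, which is not antisymmetric.
So the class is not modally definable.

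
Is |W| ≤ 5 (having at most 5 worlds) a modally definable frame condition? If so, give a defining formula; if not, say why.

Not modally definable

Modal frame validity is preserved under disjoint unions.
Any modal formula valid on each of 6 disjoint one-world frames is valid on their disjoint union (validity is preserved under disjoint unions). Each one-world frame has |W|=1≤5, but the union has |W|=6.
Hence having at most 5 worlds is not modally definable.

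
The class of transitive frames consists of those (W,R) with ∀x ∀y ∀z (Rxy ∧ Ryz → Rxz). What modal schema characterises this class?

□ψ → □□ψ

This is transitivity; the standard corresponding axiom is 4: □ψ → □□ψ.
Suppose □ψ→□□ψ is valid. Take Rxy, Ryz and set V(ψ)={w : Rxw}. Then □ψ at x, so □□ψ at x, so □ψ at y, so ψ at z, i.e. Rxz.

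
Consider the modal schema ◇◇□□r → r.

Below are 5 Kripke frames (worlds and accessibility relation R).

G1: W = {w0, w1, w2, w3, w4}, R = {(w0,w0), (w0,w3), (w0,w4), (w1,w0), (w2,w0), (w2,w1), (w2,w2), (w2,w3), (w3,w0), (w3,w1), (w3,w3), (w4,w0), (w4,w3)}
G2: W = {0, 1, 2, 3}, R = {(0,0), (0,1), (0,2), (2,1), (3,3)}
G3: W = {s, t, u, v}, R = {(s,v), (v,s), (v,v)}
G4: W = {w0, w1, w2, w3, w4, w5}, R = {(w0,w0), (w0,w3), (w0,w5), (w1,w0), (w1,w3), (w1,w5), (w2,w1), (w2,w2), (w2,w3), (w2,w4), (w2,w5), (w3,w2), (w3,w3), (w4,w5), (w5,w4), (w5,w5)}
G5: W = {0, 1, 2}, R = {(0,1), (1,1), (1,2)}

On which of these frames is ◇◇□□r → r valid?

G3

This is the axiom for a generalized confluence (Geach) condition; its first-order frame correspondent is ∀x ∀y (xR²y → ∃w (yR²w ∧ x = w)).
G1: fails — w2R²w0 but no w with w0R²w and w2=w.
G2: fails — 0R²1 but no w with 1R²w and 0=w.
G3: ✓.
G4: fails — w0R²w3 but no w with w3R²w and w0=w.
G5: fails — 0R²1 but no w with 1R²w and 0=w.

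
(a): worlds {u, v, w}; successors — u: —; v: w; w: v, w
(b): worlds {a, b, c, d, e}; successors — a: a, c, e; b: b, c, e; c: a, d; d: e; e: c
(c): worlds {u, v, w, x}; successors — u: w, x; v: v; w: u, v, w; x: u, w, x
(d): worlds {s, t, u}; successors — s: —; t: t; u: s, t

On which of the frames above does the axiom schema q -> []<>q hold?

Frame correspondent (Sahlqvist): forall x forall y (Rxy -> Ryx) — i.e. symmetry.
(a): satisfies the condition.
(b): fails — Rbc but not Rcb.
(c): fails — Rxw but not Rwx.
(d): fails — Rus but not Rsu.

(a)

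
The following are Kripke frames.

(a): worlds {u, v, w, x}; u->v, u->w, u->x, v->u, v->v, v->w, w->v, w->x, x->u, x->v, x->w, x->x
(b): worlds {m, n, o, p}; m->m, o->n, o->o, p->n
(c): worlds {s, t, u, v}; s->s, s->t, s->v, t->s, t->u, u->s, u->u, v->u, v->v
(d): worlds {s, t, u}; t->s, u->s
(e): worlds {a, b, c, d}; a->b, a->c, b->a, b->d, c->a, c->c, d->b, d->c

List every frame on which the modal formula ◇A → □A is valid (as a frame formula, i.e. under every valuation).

The schema corresponds to partial functionality: ∀x ∀y ∀z (Rxy ∧ Rxz → y = z).
(a): fails — u sees both v and w.
(b): fails — o sees both n and o.
(c): fails — s sees both s and t.
(d): ✓.
(e): fails — a sees both b and c.

(d)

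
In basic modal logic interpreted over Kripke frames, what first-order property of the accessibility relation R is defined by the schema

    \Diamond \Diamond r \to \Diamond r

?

This is a form of the 4 axiom.
It corresponds to transitivity: \forall x \forall y \forall z (Rxy \wedge Ryz \to Rxz).

Transitivity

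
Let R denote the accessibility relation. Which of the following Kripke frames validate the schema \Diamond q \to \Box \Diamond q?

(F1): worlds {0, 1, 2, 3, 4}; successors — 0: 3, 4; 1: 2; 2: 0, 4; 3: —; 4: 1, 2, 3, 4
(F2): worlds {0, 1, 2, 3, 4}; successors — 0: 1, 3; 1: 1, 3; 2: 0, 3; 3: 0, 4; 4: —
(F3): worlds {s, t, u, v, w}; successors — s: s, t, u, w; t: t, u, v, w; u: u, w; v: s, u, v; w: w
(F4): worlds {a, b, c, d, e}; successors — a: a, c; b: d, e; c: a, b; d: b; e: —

This is the axiom for the Euclidean property; its first-order frame correspondent is \forall x \forall y \forall z (Rxy \wedge Rxz \to Ryz).
(F1): fails — R03 and R04 but not R34.
(F2): fails — R03 and R01 but not R31.
(F3): fails — Rsw and Rsu but not Rwu.
(F4): fails — Rac and Rac but not Rcc.

none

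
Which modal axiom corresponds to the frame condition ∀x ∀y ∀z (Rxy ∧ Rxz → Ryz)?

The condition is the Euclidean property. The 5 schema ◇q → □◇q defines it.
Suppose ◇q→□◇q is valid. Take Rxy, Rxz and set V(q)={y}. Then ◇q at x, so □◇q at x, so ◇q at z, so some w with Rzw has q; w=y, i.e. Rzy. By symmetry of the argument, Ryz.

◇q → □◇q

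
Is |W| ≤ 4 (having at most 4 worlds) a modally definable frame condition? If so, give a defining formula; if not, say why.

No — not modally definable

Modal frame validity is preserved under disjoint unions.
Any modal formula valid on each of 5 disjoint one-world frames is valid on their disjoint union (validity is preserved under disjoint unions). Each one-world frame has |W|=1≤4, but the union has |W|=5.
So no modal formula (or set of formulas) defines exactly the |W|≤4 frames.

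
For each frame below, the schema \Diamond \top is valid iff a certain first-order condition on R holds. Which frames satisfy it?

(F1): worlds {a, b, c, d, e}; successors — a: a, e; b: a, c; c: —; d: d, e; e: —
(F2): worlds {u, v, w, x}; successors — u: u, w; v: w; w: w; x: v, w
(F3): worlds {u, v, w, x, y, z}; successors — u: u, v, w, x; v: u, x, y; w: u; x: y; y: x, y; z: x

The schema corresponds to seriality: \forall x \exists y Rxy.
(F1): fails — world c has no successor.
(F2): ✓.
(F3): ✓.
Valid on: (F2), (F3).

(F2), (F3)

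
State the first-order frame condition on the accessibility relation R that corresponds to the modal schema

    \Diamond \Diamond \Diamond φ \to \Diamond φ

This is a Sahlqvist (Geach-type) schema ◇^3□^0φ → □^0◇^1φ.
Minimal-valuation argument: fix x; take any y with xR^3y and any z with xR^0z. Set V(φ) to the set of worlds R-reachable from y in exactly 0 steps. Then □^0φ holds at y, so the antecedent holds at x; validity forces ◇^1φ at z, giving a w with zR^1w and yR^0w.
First-order correspondent: \forall x \forall y (x R^3 y \to \exists w (y = w \wedge xRw)).

\forall x \forall y (x R^3 y \to \exists w (y = w \wedge xRw))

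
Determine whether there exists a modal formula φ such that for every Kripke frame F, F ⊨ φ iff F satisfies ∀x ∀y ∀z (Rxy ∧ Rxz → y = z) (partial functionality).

This is a Sahlqvist condition; the CD axiom ◇p → □p defines it.

Yes, by ◇p → □p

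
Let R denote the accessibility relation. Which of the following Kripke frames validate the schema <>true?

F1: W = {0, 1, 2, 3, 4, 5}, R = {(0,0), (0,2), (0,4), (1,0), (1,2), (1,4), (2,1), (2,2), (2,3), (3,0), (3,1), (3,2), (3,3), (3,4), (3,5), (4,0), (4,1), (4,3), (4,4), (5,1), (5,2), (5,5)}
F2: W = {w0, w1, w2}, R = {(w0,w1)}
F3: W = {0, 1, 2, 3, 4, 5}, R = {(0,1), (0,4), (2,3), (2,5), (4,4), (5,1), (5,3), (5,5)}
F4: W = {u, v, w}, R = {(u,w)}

This is the axiom for seriality; its first-order frame correspondent is forall x exists y Rxy.
F1: ✓.
F2: fails — world w1 has no successor.
F3: fails — world 1 has no successor.
F4: fails — world v has no successor.
Valid on: F1.

F1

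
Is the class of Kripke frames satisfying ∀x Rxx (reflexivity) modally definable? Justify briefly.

Yes — defined by □q → q

This is a Sahlqvist condition; the T axiom □q → q defines it.
Suppose □q→q is valid. At any x set V(q)={w : Rxw}. Then □q holds at x, so q holds at x, i.e. Rxx.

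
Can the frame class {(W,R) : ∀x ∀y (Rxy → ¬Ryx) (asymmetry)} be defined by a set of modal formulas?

Modal frame validity is preserved under surjective bounded morphisms.
The 4-cycle (worlds a,b,c,d with a→b→c→d→a) is asymmetric. Mapping every world to a single reflexive point • is a surjective bounded morphism, and the reflexive point is not asymmetric (R•• but asymmetry requires ¬R••).
Hence asymmetry is not modally definable.

Not definable by any modal formula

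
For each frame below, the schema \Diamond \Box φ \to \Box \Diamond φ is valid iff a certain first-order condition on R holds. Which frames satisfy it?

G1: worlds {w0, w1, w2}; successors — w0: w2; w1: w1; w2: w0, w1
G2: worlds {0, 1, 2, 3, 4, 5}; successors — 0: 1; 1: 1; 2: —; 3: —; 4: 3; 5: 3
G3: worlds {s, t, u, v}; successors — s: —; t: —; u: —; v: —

G3

The schema corresponds to convergence: \forall x \forall y \forall z (Rxy \wedge Rxz \to \exists w (Ryw \wedge Rzw)).
G1: fails — Rw2w0 and Rw2w1 but w0 and w1 have no common successor.
G2: fails — R43 and R43 but 3 and 3 have no common successor.
G3: satisfies the condition.
Valid on: G3.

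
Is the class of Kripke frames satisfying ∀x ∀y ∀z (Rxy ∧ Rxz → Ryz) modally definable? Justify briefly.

This is a Sahlqvist condition; the 5 axiom ◇r → □◇r defines it.
Suppose ◇r→□◇r is valid. Take Rxy, Rxz and set V(r)={y}. Then ◇r at x, so □◇r at x, so ◇r at z, so some w with Rzw has r; w=y, i.e. Rzy. By symmetry of the argument, Ryz.

Yes, by ◇r → □◇r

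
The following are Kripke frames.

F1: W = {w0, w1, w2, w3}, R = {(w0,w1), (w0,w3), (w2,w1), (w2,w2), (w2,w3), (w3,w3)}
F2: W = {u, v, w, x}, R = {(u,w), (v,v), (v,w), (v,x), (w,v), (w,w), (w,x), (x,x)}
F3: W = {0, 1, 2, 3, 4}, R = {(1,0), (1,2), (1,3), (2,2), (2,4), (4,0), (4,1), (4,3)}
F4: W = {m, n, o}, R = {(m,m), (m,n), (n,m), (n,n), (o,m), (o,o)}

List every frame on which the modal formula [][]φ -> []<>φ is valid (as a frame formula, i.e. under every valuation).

This is the axiom for a generalized confluence (Geach) condition; its first-order frame correspondent is forall x forall z (xRz -> exists w (x R^2 w & zRw)).
F1: fails — w0Rw1 but no w with w0R²w and w1Rw.
F2: condition met.
F3: fails — 1R0 but no w with 1R²w and 0Rw.
F4: condition met.

F2, F4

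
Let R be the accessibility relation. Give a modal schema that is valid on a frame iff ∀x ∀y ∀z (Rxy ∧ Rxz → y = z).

This is partial functionality; the standard corresponding axiom is CD: ◇q → □q.
Suppose ◇q→□q is valid. Take Rxy, Rxz and set V(q)={y}. Then ◇q at x, so □q at x, so q at z, i.e. z=y.

◇q → □q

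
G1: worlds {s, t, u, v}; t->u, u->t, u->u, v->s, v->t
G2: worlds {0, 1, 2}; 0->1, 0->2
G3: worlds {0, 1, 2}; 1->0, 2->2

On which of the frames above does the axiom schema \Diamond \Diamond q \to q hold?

G2, G3

This is the axiom for a generalized confluence (Geach) condition; its first-order frame correspondent is \forall x \forall y (x R^2 y \to \exists w (y = w \wedge x = w)).
G1: fails — tR²u but u ≠ t.
G2: ✓.
G3: ✓.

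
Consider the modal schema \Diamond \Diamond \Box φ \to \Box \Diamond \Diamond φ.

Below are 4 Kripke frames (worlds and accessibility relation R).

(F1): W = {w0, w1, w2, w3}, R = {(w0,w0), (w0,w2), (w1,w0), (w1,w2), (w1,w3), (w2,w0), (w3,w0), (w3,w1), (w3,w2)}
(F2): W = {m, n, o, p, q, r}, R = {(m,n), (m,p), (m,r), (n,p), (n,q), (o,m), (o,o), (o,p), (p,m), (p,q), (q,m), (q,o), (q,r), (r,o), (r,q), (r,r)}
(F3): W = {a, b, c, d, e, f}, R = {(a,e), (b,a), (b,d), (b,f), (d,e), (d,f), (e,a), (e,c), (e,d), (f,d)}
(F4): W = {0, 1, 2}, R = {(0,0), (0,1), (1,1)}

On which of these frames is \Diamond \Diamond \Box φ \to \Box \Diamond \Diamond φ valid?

This is the axiom for a generalized confluence (Geach) condition; its first-order frame correspondent is \forall x \forall y \forall z ((x R^2 y \wedge xRz) \to \exists w (yRw \wedge z R^2 w)).
(F1): satisfies the condition.
(F2): satisfies the condition.
(F3): fails — aR²c, aRe but no w with cRw and eR²w.
(F4): satisfies the condition.

(F1), (F2), (F4)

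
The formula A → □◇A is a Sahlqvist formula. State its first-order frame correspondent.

Symmetry

Suppose A→□◇A is valid. Take Rxy and set V(A)={x}. Then A at x, so □◇A at x, so ◇A at y, so some z with Ryz has A; z=x, i.e. Ryx.
Conversely, any frame satisfying ∀x ∀y (Rxy → Ryx) validates the schema.
Frame condition: ∀x ∀y (Rxy → Ryx).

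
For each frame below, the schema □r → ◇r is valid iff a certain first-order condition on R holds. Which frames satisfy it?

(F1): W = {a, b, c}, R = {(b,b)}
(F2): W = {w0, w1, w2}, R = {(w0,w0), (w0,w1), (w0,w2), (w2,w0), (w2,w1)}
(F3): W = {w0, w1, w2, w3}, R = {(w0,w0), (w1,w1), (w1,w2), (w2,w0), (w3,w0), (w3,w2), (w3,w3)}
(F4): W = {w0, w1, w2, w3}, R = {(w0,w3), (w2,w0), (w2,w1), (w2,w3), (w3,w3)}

(F3)

This is the axiom for seriality; its first-order frame correspondent is ∀x ∃y Rxy.
(F1): fails — world a has no successor.
(F2): fails — world w1 has no successor.
(F3): ✓.
(F4): fails — world w1 has no successor.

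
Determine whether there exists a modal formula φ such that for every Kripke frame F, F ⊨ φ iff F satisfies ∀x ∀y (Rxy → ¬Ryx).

If a class were modally definable it would be closed under surjective bounded morphisms (Goldblatt–Thomason).
The 5-cycle (worlds w0,w1,w2,w3,w4 with w0→w1→w2→w3→w4→w0) is asymmetric. Mapping every world to a single reflexive point • is a surjective bounded morphism, and the reflexive point is not asymmetric (R•• but asymmetry requires ¬R••).
So no modal formula (or set of formulas) defines exactly the asymmetric frames.

Not modally definable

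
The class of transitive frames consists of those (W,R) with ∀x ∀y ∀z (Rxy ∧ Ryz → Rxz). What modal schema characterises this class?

The condition is transitivity. The 4 schema □r → □□r defines it.
Suppose □r→□□r is valid. Take Rxy, Ryz and set V(r)={w : Rxw}. Then □r at x, so □□r at x, so □r at y, so r at z, i.e. Rxz.

□r → □□r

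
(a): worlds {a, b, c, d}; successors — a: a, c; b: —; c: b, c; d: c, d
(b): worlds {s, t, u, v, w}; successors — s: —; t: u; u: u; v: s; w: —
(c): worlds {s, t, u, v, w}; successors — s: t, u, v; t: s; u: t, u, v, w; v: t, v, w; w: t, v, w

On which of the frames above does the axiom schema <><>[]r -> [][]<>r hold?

This is the axiom for a generalized confluence (Geach) condition; its first-order frame correspondent is forall x forall y forall z ((x R^2 y & x R^2 z) -> exists w (yRw & zRw)).
(a): fails — aR²a, aR²b but no w with aRw and bRw.
(b): holds.
(c): fails — sR²s, sR²t but no w* with sRw* and tRw*.

(b)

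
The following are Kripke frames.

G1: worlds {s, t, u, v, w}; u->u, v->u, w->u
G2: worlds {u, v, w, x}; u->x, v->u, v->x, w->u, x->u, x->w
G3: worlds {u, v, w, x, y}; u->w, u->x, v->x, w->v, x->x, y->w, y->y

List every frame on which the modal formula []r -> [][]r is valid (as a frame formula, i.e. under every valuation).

G1

Frame correspondent (Sahlqvist): forall x forall y forall z (Rxy & Ryz -> Rxz) — i.e. transitivity.
G1: ✓.
G2: fails — Rwu and Rux but not Rwx.
G3: fails — Ruw and Rwv but not Ruv.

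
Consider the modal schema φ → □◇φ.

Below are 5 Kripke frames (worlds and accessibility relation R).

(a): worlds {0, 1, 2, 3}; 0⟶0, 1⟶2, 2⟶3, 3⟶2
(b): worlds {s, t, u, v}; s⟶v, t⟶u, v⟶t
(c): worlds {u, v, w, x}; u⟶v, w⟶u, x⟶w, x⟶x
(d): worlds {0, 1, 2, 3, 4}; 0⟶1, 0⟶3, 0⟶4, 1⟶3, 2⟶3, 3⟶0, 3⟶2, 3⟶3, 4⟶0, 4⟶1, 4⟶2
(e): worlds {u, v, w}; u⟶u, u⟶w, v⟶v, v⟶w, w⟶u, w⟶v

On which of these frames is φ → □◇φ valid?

Frame correspondent (Sahlqvist): ∀x ∀y (Rxy → Ryx) — i.e. symmetry.
(a): fails — R12 but not R21.
(b): fails — Rtu but not Rut.
(c): fails — Ruv but not Rvu.
(d): fails — R01 but not R10.
(e): condition met.
Valid on: (e).

(e)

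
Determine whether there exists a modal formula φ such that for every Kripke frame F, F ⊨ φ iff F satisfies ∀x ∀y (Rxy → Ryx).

Yes — defined by p → □◇p

Yes: it is symmetry, defined by the B schema p → □◇p.
Suppose p→□◇p is valid. Take Rxy and set V(p)={x}. Then p at x, so □◇p at x, so ◇p at y, so some z with Ryz has p; z=x, i.e. Ryx.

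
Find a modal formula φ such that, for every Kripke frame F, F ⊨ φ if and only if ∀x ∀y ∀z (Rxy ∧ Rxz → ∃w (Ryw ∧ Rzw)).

This is convergence; the standard corresponding axiom is .2: ◇□s → □◇s.

◇□s → □◇s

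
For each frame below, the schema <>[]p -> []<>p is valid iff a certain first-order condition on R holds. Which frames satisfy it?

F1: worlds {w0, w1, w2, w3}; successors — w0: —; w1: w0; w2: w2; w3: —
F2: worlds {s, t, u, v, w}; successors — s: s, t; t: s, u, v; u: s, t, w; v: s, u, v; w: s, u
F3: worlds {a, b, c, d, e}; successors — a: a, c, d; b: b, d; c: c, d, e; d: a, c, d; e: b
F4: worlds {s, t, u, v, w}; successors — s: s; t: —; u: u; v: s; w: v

F2, F4

The schema corresponds to convergence: forall x forall y forall z (Rxy & Rxz -> exists w (Ryw & Rzw)).
F1: fails — Rw1w0 and Rw1w0 but w0 and w0 have no common successor.
F2: condition met.
F3: fails — Rcc and Rce but c and e have no common successor.
F4: condition met.
Valid on: F2, F4.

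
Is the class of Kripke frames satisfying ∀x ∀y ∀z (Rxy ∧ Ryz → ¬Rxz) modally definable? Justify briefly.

No

If a class were modally definable it would be closed under surjective bounded morphisms (Goldblatt–Thomason).
The 5-cycle (worlds w0,w1,w2,w3,w4 with w0→w1→w2→w3→w4→w0) is intransitive. Mapping every world to a single reflexive point • is a surjective bounded morphism; the reflexive point is not intransitive (R••∧R•• but R••).
So no modal formula (or set of formulas) defines exactly the intransitive frames.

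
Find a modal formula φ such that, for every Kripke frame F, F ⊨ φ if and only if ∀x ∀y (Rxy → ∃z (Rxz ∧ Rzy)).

□□ψ → □ψ

This is density; the standard corresponding axiom is C4: □□ψ → □ψ.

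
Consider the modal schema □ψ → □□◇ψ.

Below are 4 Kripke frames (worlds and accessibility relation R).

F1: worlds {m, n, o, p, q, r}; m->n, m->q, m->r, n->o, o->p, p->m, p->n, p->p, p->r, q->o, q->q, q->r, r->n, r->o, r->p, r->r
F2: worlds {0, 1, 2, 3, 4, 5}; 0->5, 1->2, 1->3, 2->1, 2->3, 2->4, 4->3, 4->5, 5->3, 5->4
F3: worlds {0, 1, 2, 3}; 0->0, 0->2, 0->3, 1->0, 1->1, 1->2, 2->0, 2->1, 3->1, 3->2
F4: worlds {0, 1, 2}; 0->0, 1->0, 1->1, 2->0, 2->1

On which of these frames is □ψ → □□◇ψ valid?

Frame correspondent (Sahlqvist): ∀x ∀z (xR²z → ∃w (xRw ∧ zRw)) — i.e. a generalized confluence (Geach) condition.
F1: fails — mR²n but no w with mRw and nRw.
F2: fails — 0R²3 but no w with 0Rw and 3Rw.
F3: holds.
F4: holds.

F3, F4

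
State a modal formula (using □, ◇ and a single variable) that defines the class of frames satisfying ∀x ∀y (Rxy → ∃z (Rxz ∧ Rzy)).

The condition is density. The C4 schema □□s → □s defines it.

□□s → □s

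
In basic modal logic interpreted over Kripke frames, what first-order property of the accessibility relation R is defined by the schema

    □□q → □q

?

Suppose □□q→□q is valid. Take Rxy and set V(q)={w : xR²w}. Then □□q at x, so □q at x, so q at y, i.e. ∃z(Rxz∧Rzy).
Conversely, any frame satisfying ∀x ∀y (Rxy → ∃z (Rxz ∧ Rzy)) validates the schema.
Frame condition: ∀x ∀y (Rxy → ∃z (Rxz ∧ Rzy)).

density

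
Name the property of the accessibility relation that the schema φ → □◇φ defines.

symmetry: ∀x ∀y (Rxy → Ryx)

Suppose φ→□◇φ is valid. Take Rxy and set V(φ)={x}. Then φ at x, so □◇φ at x, so ◇φ at y, so some z with Ryz has φ; z=x, i.e. Ryx.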